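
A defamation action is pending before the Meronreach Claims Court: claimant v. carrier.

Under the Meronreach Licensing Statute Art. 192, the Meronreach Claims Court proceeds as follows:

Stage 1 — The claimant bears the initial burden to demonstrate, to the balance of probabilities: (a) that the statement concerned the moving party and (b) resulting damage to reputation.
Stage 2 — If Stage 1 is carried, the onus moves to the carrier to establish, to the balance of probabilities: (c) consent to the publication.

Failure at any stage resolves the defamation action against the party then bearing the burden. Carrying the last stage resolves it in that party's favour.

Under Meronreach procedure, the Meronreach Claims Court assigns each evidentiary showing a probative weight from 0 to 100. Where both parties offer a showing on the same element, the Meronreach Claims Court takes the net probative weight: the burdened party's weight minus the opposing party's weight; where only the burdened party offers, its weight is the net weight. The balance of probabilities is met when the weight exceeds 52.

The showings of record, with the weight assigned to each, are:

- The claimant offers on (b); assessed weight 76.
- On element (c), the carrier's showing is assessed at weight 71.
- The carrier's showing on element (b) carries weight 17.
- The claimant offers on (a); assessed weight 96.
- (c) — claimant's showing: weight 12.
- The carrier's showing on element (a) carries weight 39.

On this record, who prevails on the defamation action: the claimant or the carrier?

Stage 1 (claimant, the balance of probabilities, weight exceeds 52): (a) net 96−39=57 > 52 — meets; (b) net 76−17=59 > 52 — meets.
  All elements met. The burden passes to the carrier.
Stage 2 (carrier, the balance of probabilities, weight exceeds 52): (c) net 71−12=59 > 52 — meets.
  The carrier carries the last stage.
Every stage carried; the carrier prevails.

carrier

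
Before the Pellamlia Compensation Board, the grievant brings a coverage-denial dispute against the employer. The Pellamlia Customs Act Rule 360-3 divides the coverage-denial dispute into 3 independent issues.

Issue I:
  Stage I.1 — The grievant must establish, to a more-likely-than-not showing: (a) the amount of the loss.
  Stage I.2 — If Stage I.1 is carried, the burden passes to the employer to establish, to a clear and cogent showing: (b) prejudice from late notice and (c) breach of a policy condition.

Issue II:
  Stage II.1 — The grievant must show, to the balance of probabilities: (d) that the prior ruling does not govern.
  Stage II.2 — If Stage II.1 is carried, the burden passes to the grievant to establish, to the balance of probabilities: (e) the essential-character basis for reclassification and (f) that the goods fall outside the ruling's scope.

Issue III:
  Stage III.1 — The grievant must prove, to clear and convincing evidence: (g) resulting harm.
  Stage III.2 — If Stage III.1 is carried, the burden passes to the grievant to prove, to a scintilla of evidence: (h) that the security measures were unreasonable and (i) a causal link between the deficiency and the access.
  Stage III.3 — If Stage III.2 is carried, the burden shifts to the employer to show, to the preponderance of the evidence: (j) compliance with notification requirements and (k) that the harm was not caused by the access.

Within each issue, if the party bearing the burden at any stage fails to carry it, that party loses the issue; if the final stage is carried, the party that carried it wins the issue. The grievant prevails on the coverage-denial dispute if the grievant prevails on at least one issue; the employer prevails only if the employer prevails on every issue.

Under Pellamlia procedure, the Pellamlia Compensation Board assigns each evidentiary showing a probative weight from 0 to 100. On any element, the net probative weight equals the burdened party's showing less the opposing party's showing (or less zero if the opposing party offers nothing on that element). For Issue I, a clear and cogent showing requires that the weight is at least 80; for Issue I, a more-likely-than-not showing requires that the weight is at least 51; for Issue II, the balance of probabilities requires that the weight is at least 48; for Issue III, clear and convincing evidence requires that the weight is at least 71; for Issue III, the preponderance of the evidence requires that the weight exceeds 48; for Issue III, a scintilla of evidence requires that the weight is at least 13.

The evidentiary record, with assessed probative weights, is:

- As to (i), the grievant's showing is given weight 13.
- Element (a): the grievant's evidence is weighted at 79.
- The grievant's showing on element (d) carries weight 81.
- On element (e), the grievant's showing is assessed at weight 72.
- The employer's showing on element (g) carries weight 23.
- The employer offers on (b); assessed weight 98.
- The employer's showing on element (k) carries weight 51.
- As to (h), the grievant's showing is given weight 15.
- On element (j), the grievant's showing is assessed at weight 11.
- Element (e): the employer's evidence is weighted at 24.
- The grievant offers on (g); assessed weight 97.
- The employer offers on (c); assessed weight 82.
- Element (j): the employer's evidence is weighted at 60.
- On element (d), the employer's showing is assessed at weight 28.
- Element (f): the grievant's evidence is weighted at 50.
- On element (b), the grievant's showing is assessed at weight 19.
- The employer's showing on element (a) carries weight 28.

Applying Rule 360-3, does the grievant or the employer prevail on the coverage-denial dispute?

— Issue I —
At Stage I.1 the grievant must meet a more-likely-than-not showing (weight is at least 51): on (a) the weight is 79 less the opposing 28 gives net 51, which does reach 51, so (a) meets the standard.
  The grievant carries Stage I.1; the employer now bears the burden.
At Stage I.2 the employer must meet a clear and cogent showing (weight is at least 80): on (b) the weight is 98 less the opposing 19 gives net 79, < 80, so (b) does not meet the standard; on (c) the weight is 82, which does reach 80, so (c) meets the standard.
  The employer does not carry Stage I.2.
So the grievant prevails on this issue.
— Issue II —
Stage II.1 — burden on grievant; standard: the balance of probabilities (weight is at least 48).
    (d): 81 − 28 = 53 ≥ 48 [met]
  Stage II.1 is satisfied; the grievant continues to bear the burden.
Stage II.2 — burden on grievant; standard: the balance of probabilities (weight is at least 48).
    (e): 72 − 24 = 48 ≥ 48 [met]
    (f): 50 ≥ 48 [met]
  The grievant carries the last stage.
Every stage carried; the grievant prevails on this issue.
— Issue III —
Stage III.1 (grievant, clear and convincing evidence, weight is at least 71): (g) net 97−23=74 ≥ 71 — meets.
  Stage III.1 carried; the burden remains with the grievant.
Stage III.2 (grievant, a scintilla of evidence, weight is at least 13): (h) 15 ≥ 13 — meets; (i) 13 ≥ 13 — meets.
  All elements met. The burden passes to the employer.
Stage III.3 (employer, the preponderance of the evidence, weight exceeds 48): (j) net 60−11=49 > 48 — meets; (k) 51 > 48 — meets.
  The employer carries the last stage.
Every stage carried; the employer prevails on this issue.
Per-issue: Issue I → grievant; Issue II → grievant; Issue III → employer. The grievant must prevail on at least one issue; overall, the grievant prevails.

grievant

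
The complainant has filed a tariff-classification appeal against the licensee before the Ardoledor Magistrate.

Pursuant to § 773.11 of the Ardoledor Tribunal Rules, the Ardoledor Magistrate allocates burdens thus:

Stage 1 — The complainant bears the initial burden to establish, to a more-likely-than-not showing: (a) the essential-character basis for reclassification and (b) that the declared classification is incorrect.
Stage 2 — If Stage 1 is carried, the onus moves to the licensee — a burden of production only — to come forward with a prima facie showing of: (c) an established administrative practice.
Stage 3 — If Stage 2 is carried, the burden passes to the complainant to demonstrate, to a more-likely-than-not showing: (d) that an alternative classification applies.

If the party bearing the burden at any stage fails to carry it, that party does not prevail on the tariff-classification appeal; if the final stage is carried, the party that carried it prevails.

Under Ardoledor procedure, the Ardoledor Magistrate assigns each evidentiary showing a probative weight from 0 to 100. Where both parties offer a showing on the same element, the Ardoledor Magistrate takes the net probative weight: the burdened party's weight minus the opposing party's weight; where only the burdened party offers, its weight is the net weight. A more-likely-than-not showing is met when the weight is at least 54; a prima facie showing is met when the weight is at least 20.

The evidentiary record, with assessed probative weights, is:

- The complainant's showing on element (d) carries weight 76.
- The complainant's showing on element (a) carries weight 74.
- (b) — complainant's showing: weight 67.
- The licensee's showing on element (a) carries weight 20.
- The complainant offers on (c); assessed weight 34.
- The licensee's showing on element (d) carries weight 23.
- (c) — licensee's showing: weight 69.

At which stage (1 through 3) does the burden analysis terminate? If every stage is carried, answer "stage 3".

Stage 1 (complainant, a more-likely-than-not showing, weight is at least 54): (a) net 74−20=54 ≥ 54 — meets; (b) 67 ≥ 54 — meets.
  Stage 1 carried; the burden shifts to the licensee.
Stage 2 (licensee, a prima facie showing, weight is at least 20): (c) net 69−34=35 ≥ 20 — meets.
  The licensee carries Stage 2; the complainant now bears the burden.
Stage 3 (complainant, a more-likely-than-not showing, weight is at least 54): (d) net 76−23=53 < 54 — fails.
  The complainant does not carry Stage 3.
So the licensee prevails.

stage 3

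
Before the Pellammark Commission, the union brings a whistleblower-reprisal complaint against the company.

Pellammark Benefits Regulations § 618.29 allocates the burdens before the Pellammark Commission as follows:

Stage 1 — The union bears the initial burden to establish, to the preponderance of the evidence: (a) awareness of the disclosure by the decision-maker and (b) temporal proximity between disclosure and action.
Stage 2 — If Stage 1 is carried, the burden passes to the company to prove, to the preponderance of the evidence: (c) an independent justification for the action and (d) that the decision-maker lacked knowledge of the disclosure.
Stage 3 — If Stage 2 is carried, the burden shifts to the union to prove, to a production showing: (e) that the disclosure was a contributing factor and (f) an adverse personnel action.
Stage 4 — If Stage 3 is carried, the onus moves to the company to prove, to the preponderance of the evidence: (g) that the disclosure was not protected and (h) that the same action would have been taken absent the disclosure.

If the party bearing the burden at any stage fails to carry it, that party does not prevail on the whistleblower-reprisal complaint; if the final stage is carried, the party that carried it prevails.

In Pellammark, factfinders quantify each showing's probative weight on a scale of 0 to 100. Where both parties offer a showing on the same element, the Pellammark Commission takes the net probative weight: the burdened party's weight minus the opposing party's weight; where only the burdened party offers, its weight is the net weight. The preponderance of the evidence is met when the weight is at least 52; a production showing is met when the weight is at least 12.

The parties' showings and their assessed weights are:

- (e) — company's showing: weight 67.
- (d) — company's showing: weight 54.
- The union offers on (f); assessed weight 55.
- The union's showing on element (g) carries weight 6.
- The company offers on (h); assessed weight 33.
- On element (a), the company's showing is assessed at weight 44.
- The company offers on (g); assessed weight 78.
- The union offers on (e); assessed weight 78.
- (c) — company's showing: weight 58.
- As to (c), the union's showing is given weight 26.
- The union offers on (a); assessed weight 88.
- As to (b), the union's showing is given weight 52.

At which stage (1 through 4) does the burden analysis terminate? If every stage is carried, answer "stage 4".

stage 1

Stage 1 (union, the preponderance of the evidence, weight is at least 52): (a) net 88−44=44 < 52 — fails; (b) 52 ≥ 52 — meets.
  Not every element is met, so the union fails to carry Stage 1.
The analysis ends at Stage 1; the company prevails.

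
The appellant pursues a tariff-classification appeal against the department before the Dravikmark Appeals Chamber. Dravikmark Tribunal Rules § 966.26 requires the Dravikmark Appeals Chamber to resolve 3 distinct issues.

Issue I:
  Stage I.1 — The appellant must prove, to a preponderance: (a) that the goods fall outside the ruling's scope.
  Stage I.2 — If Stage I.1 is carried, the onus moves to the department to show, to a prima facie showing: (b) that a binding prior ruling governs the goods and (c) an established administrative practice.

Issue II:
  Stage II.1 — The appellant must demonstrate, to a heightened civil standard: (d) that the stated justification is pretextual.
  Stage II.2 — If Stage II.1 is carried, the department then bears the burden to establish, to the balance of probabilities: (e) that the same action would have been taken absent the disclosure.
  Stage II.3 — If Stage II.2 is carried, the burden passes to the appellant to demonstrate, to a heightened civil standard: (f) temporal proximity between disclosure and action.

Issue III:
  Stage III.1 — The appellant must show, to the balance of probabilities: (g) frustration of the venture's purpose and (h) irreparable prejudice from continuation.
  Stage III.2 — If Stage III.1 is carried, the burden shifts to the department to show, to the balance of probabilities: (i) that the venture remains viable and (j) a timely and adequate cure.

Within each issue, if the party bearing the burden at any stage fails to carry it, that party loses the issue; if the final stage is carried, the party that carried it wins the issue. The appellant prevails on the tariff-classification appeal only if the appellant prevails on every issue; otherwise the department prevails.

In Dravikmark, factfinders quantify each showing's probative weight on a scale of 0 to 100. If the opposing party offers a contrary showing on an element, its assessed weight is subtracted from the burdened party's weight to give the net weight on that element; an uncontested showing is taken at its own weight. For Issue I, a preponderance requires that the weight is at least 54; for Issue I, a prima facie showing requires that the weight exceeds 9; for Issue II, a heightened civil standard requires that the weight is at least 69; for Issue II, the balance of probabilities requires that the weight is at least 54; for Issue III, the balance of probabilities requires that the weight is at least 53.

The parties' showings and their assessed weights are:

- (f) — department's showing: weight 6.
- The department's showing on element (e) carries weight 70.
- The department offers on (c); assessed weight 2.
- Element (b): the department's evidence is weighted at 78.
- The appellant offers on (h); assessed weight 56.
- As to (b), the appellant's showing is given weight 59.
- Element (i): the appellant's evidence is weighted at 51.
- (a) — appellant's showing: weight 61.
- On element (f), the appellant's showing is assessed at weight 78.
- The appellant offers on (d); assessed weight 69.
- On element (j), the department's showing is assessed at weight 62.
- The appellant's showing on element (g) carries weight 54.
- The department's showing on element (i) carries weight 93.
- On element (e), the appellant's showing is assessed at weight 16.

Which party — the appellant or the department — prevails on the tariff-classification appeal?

appellant

— Issue I —
Stage I.1 (appellant, a preponderance, weight is at least 54): (a) 61 ≥ 54 — meets.
  Stage I.1 carried; the burden shifts to the department.
Stage I.2 (department, a prima facie showing, weight exceeds 9): (b) net 78−59=19 > 9 — meets; (c) 2 ≤ 9 — fails.
  Not every element is met, so the department fails to carry Stage I.2.
So the appellant prevails on this issue.
— Issue II —
Stage II.1 — burden on appellant; standard: a heightened civil standard (weight is at least 69).
    (d): 69 ≥ 69 [met]
  The appellant carries Stage II.1; the department now bears the burden.
Stage II.2 — burden on department; standard: the balance of probabilities (weight is at least 54).
    (e): 70 − 16 = 54 ≥ 54 [met]
  Stage II.2 carried; the burden shifts to the appellant.
Stage II.3 — burden on appellant; standard: a heightened civil standard (weight is at least 69).
    (f): 78 − 6 = 72 ≥ 69 [met]
  Stage II.3 carried; the final stage is satisfied.
Every stage carried; the appellant prevails on this issue.
— Issue III —
At Stage III.1 the appellant must meet the balance of probabilities (weight is at least 53): on (g) the weight is 54, which does reach 53, so (g) meets the standard; on (h) the weight is 56, which does reach 53, so (h) meets the standard.
  The appellant carries Stage III.1; the department now bears the burden.
At Stage III.2 the department must meet the balance of probabilities (weight is at least 53): on (i) the weight is 93 less the opposing 51 gives net 42, which does not reach 53, so (i) does not meet the standard; on (j) the weight is 62, which does reach 53, so (j) meets the standard.
  The department does not carry Stage III.2.
The appellant prevails on this issue.
Per-issue: Issue I → appellant; Issue II → appellant; Issue III → appellant. The appellant must prevail on every issue; overall, the appellant prevails.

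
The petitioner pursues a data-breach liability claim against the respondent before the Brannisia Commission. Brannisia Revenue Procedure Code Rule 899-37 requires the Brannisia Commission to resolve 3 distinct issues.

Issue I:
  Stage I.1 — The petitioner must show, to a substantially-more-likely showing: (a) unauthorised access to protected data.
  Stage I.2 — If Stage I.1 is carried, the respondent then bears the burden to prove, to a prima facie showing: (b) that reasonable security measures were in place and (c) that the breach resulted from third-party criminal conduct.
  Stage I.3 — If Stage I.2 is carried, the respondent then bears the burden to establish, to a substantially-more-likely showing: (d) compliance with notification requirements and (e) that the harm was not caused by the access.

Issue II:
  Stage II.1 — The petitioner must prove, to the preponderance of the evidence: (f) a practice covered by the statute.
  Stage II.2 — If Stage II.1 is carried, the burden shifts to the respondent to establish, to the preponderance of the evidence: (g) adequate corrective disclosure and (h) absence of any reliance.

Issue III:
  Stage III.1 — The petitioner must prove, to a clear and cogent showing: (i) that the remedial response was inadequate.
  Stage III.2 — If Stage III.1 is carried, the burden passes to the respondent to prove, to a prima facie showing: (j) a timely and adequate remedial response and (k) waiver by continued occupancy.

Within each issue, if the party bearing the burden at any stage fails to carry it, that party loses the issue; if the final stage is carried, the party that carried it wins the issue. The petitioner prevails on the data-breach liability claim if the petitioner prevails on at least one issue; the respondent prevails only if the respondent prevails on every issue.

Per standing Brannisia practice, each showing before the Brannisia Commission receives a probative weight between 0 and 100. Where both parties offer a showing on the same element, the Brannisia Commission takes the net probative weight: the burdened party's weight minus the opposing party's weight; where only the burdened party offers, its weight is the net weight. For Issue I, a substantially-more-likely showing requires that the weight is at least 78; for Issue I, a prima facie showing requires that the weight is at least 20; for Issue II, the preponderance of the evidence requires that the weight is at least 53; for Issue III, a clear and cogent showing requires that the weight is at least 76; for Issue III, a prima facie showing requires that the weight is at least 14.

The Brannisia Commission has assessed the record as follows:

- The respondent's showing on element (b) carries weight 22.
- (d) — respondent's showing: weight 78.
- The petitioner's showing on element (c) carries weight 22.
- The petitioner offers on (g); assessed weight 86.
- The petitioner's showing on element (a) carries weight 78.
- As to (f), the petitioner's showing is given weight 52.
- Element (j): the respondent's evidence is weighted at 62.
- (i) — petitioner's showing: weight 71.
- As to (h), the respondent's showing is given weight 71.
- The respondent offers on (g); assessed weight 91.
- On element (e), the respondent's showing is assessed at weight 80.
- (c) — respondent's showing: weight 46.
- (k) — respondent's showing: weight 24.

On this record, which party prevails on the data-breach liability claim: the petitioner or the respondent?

respondent

— Issue I —
Stage I.1 — burden on petitioner; standard: a substantially-more-likely showing (weight is at least 78).
    (a): 78 ≥ 78 [met]
  The petitioner carries Stage I.1; the respondent now bears the burden.
Stage I.2 — burden on respondent; standard: a prima facie showing (weight is at least 20).
    (b): 22 ≥ 20 [met]
    (c): 46 − 22 = 24 ≥ 20 [met]
  Stage I.2 carried; the burden remains with the respondent.
Stage I.3 — burden on respondent; standard: a substantially-more-likely showing (weight is at least 78).
    (d): 78 ≥ 78 [met]
    (e): 80 ≥ 78 [met]
  The respondent carries the last stage.
All stages carried — the respondent prevails on this issue.
— Issue II —
At Stage II.1 the petitioner must meet the preponderance of the evidence (weight is at least 53): on (f) the weight is 52, < 53, so (f) does not meet the standard.
  Stage II.1 not carried; the petitioner fails its burden.
The respondent prevails on this issue.
— Issue III —
Stage III.1 — burden on petitioner; standard: a clear and cogent showing (weight is at least 76).
    (i): 71 < 76 [not met]
  Not every element is met, so the petitioner fails to carry Stage III.1.
So the respondent prevails on this issue.
Per-issue: Issue I → respondent; Issue II → respondent; Issue III → respondent. The petitioner must prevail on at least one issue; overall, the respondent prevails.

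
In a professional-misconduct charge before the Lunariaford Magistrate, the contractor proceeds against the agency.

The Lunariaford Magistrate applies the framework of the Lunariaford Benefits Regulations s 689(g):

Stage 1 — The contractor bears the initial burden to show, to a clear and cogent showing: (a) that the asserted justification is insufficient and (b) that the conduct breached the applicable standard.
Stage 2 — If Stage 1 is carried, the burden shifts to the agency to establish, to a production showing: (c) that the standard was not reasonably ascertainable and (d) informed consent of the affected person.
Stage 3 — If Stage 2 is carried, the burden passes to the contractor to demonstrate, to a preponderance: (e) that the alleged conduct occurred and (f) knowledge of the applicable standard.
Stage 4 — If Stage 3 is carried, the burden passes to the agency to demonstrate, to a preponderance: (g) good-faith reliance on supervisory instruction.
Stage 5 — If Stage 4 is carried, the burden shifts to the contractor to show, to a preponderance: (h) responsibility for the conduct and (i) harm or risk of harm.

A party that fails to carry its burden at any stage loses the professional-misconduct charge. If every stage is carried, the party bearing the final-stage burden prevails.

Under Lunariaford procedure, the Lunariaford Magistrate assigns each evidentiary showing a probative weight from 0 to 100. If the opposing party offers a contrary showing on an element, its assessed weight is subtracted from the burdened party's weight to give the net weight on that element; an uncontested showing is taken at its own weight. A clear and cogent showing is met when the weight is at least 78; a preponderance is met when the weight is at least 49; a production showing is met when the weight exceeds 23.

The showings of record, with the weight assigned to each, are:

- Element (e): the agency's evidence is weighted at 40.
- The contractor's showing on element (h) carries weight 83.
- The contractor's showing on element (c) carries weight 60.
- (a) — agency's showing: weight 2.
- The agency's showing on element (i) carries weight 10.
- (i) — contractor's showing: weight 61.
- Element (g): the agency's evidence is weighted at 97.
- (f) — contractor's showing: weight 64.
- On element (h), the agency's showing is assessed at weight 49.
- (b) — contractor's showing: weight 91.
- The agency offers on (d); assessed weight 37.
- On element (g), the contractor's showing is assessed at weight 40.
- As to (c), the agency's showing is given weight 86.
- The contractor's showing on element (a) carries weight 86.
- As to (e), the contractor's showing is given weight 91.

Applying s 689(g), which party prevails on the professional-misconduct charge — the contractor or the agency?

agency

At Stage 1 the contractor must meet a clear and cogent showing (weight is at least 78): on (a) the weight is 86 less the opposing 2 gives net 84, ≥ 78, so (a) meets the standard; on (b) the weight is 91, ≥ 78, so (b) meets the standard.
  All elements met. The burden passes to the agency.
At Stage 2 the agency must meet a production showing (weight exceeds 23): on (c) the weight is 86 less the opposing 60 gives net 26, which does exceed 23, so (c) meets the standard; on (d) the weight is 37, which does exceed 23, so (d) meets the standard.
  Stage 2 is satisfied; the onus moves to the contractor.
At Stage 3 the contractor must meet a preponderance (weight is at least 49): on (e) the weight is 91 less the opposing 40 gives net 51, which does reach 49, so (e) meets the standard; on (f) the weight is 64, ≥ 49, so (f) meets the standard.
  The contractor carries Stage 3; the agency now bears the burden.
At Stage 4 the agency must meet a preponderance (weight is at least 49): on (g) the weight is 97 less the opposing 40 gives net 57, ≥ 49, so (g) meets the standard.
  All elements met. The burden passes to the contractor.
At Stage 5 the contractor must meet a preponderance (weight is at least 49): on (h) the weight is 83 less the opposing 49 gives net 34, < 49, so (h) does not meet the standard; on (i) the weight is 61 less the opposing 10 gives net 51, ≥ 49, so (i) meets the standard.
  The contractor does not carry Stage 5.
So the agency prevails.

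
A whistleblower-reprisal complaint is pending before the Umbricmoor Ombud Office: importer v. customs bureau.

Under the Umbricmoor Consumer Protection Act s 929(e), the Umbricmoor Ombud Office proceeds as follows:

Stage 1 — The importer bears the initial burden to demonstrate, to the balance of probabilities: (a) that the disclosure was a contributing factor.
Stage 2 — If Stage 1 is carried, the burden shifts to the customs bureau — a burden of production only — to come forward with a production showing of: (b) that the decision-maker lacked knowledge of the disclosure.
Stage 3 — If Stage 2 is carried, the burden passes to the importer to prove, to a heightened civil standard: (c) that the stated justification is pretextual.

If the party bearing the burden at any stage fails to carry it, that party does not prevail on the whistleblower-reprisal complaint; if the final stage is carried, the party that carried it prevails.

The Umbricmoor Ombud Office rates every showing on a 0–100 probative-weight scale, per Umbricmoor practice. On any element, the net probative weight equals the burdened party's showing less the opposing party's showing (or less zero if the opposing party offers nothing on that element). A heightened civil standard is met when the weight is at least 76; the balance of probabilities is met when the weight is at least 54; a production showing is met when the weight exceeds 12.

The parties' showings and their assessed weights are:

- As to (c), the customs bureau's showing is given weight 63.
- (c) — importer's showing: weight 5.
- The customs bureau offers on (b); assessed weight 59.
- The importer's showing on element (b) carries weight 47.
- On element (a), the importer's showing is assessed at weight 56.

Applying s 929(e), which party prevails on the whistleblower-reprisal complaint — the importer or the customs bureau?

importer

Stage 1 — burden on importer; standard: the balance of probabilities (weight is at least 54).
    (a): 56 ≥ 54 [met]
  The importer carries Stage 1; the customs bureau now bears the burden.
Stage 2 — burden on customs bureau; standard: a production showing (weight exceeds 12).
    (b): 59 − 47 = 12 ≤ 12 [not met]
  The customs bureau does not carry Stage 2.
The analysis ends at Stage 2; the importer prevails.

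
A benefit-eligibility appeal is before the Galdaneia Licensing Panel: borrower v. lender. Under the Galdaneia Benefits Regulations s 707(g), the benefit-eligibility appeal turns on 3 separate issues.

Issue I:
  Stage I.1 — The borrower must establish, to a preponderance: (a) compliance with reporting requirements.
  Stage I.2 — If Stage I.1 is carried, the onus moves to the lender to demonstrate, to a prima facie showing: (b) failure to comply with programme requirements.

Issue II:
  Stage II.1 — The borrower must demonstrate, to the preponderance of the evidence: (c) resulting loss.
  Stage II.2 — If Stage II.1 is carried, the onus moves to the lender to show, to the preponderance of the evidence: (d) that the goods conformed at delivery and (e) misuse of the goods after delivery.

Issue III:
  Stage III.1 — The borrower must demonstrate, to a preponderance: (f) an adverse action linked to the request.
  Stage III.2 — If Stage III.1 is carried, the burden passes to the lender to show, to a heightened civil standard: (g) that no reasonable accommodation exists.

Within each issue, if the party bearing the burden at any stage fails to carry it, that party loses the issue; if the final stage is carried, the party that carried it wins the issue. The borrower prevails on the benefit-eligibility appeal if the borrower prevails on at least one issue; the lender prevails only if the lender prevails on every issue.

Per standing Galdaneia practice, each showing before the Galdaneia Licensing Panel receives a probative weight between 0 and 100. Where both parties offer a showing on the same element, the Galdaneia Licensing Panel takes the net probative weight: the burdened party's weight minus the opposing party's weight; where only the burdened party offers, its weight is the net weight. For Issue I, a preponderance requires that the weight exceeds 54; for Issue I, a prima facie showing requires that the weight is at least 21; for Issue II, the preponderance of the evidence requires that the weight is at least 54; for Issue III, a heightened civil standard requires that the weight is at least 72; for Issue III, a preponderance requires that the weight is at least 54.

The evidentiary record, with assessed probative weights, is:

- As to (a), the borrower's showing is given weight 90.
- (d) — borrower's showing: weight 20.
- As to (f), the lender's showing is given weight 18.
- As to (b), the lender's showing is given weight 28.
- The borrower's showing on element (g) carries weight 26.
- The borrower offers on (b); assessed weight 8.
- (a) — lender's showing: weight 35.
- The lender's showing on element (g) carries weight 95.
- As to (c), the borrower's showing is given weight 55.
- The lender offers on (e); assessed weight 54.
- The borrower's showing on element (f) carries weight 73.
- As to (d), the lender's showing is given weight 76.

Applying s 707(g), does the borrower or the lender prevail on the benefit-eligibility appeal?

— Issue I —
Stage I.1 — burden on borrower; standard: a preponderance (weight exceeds 54).
    (a): 90 − 35 = 55 > 54 [met]
  All elements met. The burden passes to the lender.
Stage I.2 — burden on lender; standard: a prima facie showing (weight is at least 21).
    (b): 28 − 8 = 20 < 21 [not met]
  The lender does not carry Stage I.2.
The borrower prevails on this issue.
— Issue II —
Stage II.1 (borrower, the preponderance of the evidence, weight is at least 54): (c) 55 ≥ 54 — meets.
  Stage II.1 is satisfied; the onus moves to the lender.
Stage II.2 (lender, the preponderance of the evidence, weight is at least 54): (d) net 76−20=56 ≥ 54 — meets; (e) 54 ≥ 54 — meets.
  All elements met at the final stage.
With every stage satisfied, the lender prevails on this issue.
— Issue III —
Stage III.1 (borrower, a preponderance, weight is at least 54): (f) net 73−18=55 ≥ 54 — meets.
  Stage III.1 carried; the burden shifts to the lender.
Stage III.2 (lender, a heightened civil standard, weight is at least 72): (g) net 95−26=69 < 72 — fails.
  The lender does not carry Stage III.2.
The borrower prevails on this issue.
Per-issue: Issue I → borrower; Issue II → lender; Issue III → borrower. The borrower must prevail on at least one issue; overall, the borrower prevails.

borrower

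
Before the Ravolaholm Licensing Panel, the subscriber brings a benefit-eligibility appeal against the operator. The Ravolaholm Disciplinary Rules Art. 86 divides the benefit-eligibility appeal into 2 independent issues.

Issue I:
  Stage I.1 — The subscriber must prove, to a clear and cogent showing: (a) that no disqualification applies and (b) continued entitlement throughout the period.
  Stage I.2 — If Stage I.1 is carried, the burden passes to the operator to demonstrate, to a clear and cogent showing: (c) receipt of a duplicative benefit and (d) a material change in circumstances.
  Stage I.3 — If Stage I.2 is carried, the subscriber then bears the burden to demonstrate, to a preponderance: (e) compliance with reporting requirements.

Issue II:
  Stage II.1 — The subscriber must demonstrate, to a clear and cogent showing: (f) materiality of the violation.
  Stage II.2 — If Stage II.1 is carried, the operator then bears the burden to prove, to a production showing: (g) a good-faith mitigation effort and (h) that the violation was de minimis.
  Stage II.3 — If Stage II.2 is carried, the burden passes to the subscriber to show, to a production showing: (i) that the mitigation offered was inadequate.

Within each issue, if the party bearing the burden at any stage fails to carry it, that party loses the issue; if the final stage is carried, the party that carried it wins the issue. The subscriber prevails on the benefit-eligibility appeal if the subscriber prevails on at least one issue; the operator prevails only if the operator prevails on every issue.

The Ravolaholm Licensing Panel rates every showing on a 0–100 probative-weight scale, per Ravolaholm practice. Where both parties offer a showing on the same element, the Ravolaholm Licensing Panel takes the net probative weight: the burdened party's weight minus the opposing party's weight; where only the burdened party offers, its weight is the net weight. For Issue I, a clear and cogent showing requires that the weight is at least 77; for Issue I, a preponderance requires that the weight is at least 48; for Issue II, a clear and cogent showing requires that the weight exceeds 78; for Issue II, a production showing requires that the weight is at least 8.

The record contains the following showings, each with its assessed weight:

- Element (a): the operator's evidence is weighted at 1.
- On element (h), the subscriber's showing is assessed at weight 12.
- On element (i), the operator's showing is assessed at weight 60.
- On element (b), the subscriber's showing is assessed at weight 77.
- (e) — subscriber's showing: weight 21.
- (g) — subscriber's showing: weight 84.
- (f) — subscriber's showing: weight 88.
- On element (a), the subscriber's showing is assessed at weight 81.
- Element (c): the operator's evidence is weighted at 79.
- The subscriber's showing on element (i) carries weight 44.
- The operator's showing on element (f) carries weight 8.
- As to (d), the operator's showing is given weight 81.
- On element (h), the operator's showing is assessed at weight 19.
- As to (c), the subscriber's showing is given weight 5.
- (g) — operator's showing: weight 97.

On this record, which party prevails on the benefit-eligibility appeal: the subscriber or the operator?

— Issue I —
At Stage I.1 the subscriber must meet a clear and cogent showing (weight is at least 77): on (a) the weight is 81 less the opposing 1 gives net 80, ≥ 77, so (a) meets the standard; on (b) the weight is 77, which does reach 77, so (b) meets the standard.
  The subscriber carries Stage I.1; the operator now bears the burden.
At Stage I.2 the operator must meet a clear and cogent showing (weight is at least 77): on (c) the weight is 79 less the opposing 5 gives net 74, < 77, so (c) does not meet the standard; on (d) the weight is 81, which does reach 77, so (d) meets the standard.
  Not every element is met, so the operator fails to carry Stage I.2.
The subscriber prevails on this issue.
— Issue II —
Stage II.1 — burden on subscriber; standard: a clear and cogent showing (weight exceeds 78).
    (f): 88 − 8 = 80 > 78 [met]
  Stage II.1 carried; the burden shifts to the operator.
Stage II.2 — burden on operator; standard: a production showing (weight is at least 8).
    (g): 97 − 84 = 13 ≥ 8 [met]
    (h): 19 − 12 = 7 < 8 [not met]
  Not every element is met, so the operator fails to carry Stage II.2.
The subscriber prevails on this issue.
Per-issue: Issue I → subscriber; Issue II → subscriber. The subscriber must prevail on at least one issue; overall, the subscriber prevails.

subscriber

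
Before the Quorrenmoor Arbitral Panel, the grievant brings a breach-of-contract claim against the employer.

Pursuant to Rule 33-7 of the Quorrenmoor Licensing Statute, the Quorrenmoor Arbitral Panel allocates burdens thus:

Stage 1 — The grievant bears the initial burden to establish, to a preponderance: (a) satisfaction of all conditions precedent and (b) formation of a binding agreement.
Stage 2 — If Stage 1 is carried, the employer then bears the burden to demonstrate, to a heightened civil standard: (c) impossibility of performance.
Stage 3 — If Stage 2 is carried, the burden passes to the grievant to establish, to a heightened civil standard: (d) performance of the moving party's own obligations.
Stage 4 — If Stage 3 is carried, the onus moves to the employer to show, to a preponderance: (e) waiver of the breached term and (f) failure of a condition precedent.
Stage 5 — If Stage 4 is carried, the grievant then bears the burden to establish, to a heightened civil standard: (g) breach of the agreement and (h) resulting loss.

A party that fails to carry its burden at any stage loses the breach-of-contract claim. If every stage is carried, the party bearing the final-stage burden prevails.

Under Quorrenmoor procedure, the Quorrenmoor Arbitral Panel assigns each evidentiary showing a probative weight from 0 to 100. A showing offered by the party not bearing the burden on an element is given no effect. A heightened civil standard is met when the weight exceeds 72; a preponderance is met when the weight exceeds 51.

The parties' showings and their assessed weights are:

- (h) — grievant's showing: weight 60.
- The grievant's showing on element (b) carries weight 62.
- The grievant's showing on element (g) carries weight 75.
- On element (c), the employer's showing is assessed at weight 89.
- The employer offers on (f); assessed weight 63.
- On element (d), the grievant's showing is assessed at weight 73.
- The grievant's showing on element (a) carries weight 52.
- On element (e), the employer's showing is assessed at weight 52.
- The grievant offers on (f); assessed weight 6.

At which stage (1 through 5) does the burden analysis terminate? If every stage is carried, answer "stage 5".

stage 5

At Stage 1 the grievant must meet a preponderance (weight exceeds 51): on (a) the weight is 52, > 51, so (a) meets the standard; on (b) the weight is 62, > 51, so (b) meets the standard.
  Stage 1 is satisfied; the onus moves to the employer.
At Stage 2 the employer must meet a heightened civil standard (weight exceeds 72): on (c) the weight is 89, which does exceed 72, so (c) meets the standard.
  The employer carries Stage 2; the grievant now bears the burden.
At Stage 3 the grievant must meet a heightened civil standard (weight exceeds 72): on (d) the weight is 73, > 72, so (d) meets the standard.
  All elements met. The burden passes to the employer.
At Stage 4 the employer must meet a preponderance (weight exceeds 51): on (e) the weight is 52, > 51, so (e) meets the standard; on (f) the weight is 63 (the grievant's 6 is given no effect), > 51, so (f) meets the standard.
  Stage 4 carried; the burden shifts to the grievant.
At Stage 5 the grievant must meet a heightened civil standard (weight exceeds 72): on (g) the weight is 75, > 72, so (g) meets the standard; on (h) the weight is 60, ≤ 72, so (h) does not meet the standard.
  Stage 5 not carried; the grievant fails its burden.
So the employer prevails.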